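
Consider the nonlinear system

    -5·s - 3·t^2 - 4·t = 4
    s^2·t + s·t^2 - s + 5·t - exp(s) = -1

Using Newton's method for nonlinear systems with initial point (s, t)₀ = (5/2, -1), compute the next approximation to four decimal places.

(19.1967, 48.4917)

At (5/2, -1): F = (-15.5000, -22.432494).
Jacobian J = [[-5, -6·t - 4], [2·s·t + t^2 - exp(s) - 1, s^2 + 2·s·t + 5]].
At the point, J = [[-5.0000, 2.0000], [-17.182494, 6.2500]] (det J = 3.114988).
Solving J·Δ = −F gives Δ = (16.6967, 49.4917).
Then the next iterate is (s, t)₁ = (19.1967, 48.4917).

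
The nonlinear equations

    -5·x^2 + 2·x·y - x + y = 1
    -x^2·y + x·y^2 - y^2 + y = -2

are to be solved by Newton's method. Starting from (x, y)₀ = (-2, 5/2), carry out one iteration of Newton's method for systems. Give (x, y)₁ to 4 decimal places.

At (-2, 5/2): F = (-26.5000, -24.2500).
Jacobian J = [[-10·x + 2·y - 1, 2·x + 1], [-2·x·y + y^2, -x^2 + 2·x·y - 2·y + 1]].
At the point, J = [[24.0000, -3.0000], [16.2500, -18.0000]] (det J = -383.2500).
Solving J·Δ = −F gives Δ = (1.0548, -0.3950).
Then the next iterate is (x, y)₁ = (-0.9452, 2.1050).

(-0.9452, 2.1050)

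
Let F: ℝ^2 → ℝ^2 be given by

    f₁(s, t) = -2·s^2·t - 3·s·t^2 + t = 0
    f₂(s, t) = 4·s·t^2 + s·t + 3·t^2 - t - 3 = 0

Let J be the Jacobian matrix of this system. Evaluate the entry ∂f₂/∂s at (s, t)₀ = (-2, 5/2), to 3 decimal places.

27.500

∂f₂/∂s = 4·t^2 + t.
At (-2, 5/2) this is 27.500.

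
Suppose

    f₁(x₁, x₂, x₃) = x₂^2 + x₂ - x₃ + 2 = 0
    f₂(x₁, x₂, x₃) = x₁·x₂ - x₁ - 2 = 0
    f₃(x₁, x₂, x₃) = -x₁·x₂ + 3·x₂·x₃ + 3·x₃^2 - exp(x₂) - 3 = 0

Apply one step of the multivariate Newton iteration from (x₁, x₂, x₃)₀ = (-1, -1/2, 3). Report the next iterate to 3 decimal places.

(-1.510, -0.235, 1.750)

At (-1, -1/2, 3): F = (-1.250, -0.500, 18.39347).
Jacobian J = [[0, 2·x₂ + 1, -1], [x₂ - 1, x₁, 0], [-x₂, -x₁ + 3·x₃ - exp(x₂), 3·x₂ + 6·x₃]].
At the point, J = [[0.000, 0.000, -1.000], [-1.500, -1.000, 0.000], [0.500, 9.39347, 16.500]] (det J = 13.59020).
Solving J·Δ = −F gives Δ = (-0.510, 0.265, -1.250).
Then the next iterate is (x₁, x₂, x₃)₁ = (-1.510, -0.235, 1.750).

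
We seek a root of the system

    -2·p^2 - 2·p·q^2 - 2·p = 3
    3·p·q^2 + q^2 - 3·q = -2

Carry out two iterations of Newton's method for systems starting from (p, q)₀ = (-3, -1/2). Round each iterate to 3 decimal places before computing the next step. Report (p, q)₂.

At (-3, -1/2): F = (-13.500, 1.500).
Jacobian J = [[-4·p - 2·q^2 - 2, -4·p·q], [3·q^2, 6·p·q + 2·q - 3]].
At the point, J = [[9.500, -6.000], [0.750, 5.000]] (det J = 52.000).
Solving J·Δ = −F gives Δ = (1.125, -0.469).
Then the next iterate is (p, q)₁ = (-1.875, -0.969).
Round to (-1.875, -0.969) and repeat: F = (-2.76015, 0.56431), J = [[3.62208, -7.26750], [2.81688, 5.96325]].
Δ = (0.294, -0.233), so (p, q)₂ = (-1.581, -1.202).

(-1.581, -1.202)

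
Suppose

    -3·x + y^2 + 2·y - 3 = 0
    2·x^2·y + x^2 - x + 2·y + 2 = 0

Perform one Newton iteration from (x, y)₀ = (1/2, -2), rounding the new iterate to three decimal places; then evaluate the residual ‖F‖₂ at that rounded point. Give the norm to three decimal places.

4.119

At (1/2, -2): F = (-4.500, -3.250).
Jacobian J = [[-3, 2·y + 2], [4·x·y + 2·x - 1, 2·x^2 + 2]].
At the point, J = [[-3.000, -2.000], [-4.000, 2.500]] (det J = -15.500).
Solving J·Δ = −F gives Δ = (-1.145, -0.532).
Then the next iterate is (x, y)₁ = (-0.645, -2.532).
Re-evaluating at (-0.645, -2.532): F = (0.28202, -4.10973), so ‖F‖₂ = 4.119.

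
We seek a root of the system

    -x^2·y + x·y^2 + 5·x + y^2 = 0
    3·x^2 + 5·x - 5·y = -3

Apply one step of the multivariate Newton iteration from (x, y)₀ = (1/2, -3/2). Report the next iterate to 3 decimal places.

(6.424, 10.728)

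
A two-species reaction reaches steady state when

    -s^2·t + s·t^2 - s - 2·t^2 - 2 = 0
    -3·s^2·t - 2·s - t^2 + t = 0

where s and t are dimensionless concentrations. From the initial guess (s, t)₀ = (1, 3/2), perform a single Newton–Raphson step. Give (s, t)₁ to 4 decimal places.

(1.1348, -0.2465)

At (1, 3/2): F = (-6.7500, -7.2500).
Jacobian J = [[-2·s·t + t^2 - 1, -s^2 + 2·s·t - 4·t], [-6·s·t - 2, -3·s^2 - 2·t + 1]].
At the point, J = [[-1.7500, -4.0000], [-11.0000, -5.0000]] (det J = -35.2500).
Solving J·Δ = −F gives Δ = (0.1348, -1.7465).
Then the next iterate is (s, t)₁ = (1.1348, -0.2465).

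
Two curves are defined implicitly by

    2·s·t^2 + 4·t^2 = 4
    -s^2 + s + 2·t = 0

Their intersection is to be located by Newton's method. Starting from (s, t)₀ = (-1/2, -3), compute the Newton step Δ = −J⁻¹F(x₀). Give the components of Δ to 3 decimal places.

At (-1/2, -3): F = (23.000, -6.750).
Jacobian J = [[2·t^2, 4·s·t + 8·t], [-2·s + 1, 2]].
At the point, J = [[18.000, -18.000], [2.000, 2.000]] (det J = 72.000).
Solving J·Δ = −F gives Δ = (1.049, 2.326).

(1.049, 2.326)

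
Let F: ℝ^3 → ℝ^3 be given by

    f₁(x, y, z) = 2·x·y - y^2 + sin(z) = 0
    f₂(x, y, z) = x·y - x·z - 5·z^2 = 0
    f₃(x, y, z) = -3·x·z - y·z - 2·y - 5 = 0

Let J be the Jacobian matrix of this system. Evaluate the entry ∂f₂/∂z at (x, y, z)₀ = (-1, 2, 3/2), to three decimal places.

∂f₂/∂z = -x - 10·z.
At (-1, 2, 3/2) this is -14.000.

-14.000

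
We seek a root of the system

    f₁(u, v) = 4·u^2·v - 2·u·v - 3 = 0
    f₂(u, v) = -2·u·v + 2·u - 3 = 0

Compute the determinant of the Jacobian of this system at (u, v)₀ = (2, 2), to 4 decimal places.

J = [[8·u·v - 2·v, 4·u^2 - 2·u], [-2·v + 2, -2·u]].
At the point, J = [[28.0000, 12.0000], [-2.0000, -4.0000]].
det J = -88.0000.

-88.0000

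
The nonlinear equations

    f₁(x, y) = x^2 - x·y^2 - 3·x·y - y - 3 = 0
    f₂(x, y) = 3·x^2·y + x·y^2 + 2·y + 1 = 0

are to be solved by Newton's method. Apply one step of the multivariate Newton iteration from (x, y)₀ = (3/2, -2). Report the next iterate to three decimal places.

At (3/2, -2): F = (4.250, -10.500).
Jacobian J = [[2·x - y^2 - 3·y, -2·x·y - 3·x - 1], [6·x·y + y^2, 3·x^2 + 2·x·y + 2]].
At the point, J = [[5.000, 0.500], [-14.000, 2.750]] (det J = 20.750).
Solving J·Δ = −F gives Δ = (-0.816, -0.337).
Then the next iterate is (x, y)₁ = (0.684, -2.337).

(0.684, -2.337)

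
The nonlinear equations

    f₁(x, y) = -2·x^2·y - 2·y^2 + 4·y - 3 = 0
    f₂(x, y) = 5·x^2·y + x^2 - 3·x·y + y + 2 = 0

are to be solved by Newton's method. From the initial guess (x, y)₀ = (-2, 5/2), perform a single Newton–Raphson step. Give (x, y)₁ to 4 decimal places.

(-0.9393, 2.1939)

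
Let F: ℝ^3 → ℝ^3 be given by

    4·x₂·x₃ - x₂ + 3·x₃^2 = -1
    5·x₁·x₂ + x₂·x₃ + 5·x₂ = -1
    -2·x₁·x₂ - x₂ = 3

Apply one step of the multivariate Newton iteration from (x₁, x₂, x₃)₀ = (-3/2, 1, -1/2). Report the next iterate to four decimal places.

(-1.3500, 1.6500, 2.7000)

At (-3/2, 1, -1/2): F = (-1.2500, -2.0000, -1.0000).
Jacobian J = [[0, 4·x₃ - 1, 4·x₂ + 6·x₃], [5·x₂, 5·x₁ + x₃ + 5, x₂], [-2·x₂, -2·x₁ - 1, 0]].
At the point, J = [[0.0000, -3.0000, 1.0000], [5.0000, -3.0000, 1.0000], [-2.0000, 2.0000, 0.0000]] (det J = 10.0000).
Solving J·Δ = −F gives Δ = (0.1500, 0.6500, 3.2000).
Then the next iterate is (x₁, x₂, x₃)₁ = (-1.3500, 1.6500, 2.7000).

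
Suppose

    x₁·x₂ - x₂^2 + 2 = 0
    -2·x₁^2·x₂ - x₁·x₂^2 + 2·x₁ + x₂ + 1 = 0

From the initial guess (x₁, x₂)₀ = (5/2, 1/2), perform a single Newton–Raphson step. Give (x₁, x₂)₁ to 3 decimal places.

At (5/2, 1/2): F = (3.000, -0.375).
Jacobian J = [[x₂, x₁ - 2·x₂], [-4·x₁·x₂ - x₂^2 + 2, -2·x₁^2 - 2·x₁·x₂ + 1]].
At the point, J = [[0.500, 1.500], [-3.250, -14.000]] (det J = -2.125).
Solving J·Δ = −F gives Δ = (-19.500, 4.500).
Then the next iterate is (x₁, x₂)₁ = (-17.000, 5.000).

(-17.000, 5.000)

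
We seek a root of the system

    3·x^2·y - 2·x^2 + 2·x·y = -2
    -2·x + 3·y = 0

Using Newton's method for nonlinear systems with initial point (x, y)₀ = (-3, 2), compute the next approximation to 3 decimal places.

(-12.667, -8.444)

At (-3, 2): F = (26.000, 12.000).
Jacobian J = [[6·x·y - 4·x + 2·y, 3·x^2 + 2·x], [-2, 3]].
At the point, J = [[-20.000, 21.000], [-2.000, 3.000]] (det J = -18.000).
Solving J·Δ = −F gives Δ = (-9.667, -10.444).
Then the next iterate is (x, y)₁ = (-12.667, -8.444).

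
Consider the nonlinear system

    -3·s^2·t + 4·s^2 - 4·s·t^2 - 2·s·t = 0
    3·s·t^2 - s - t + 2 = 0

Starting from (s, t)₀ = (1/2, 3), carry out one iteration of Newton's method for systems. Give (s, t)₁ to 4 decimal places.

At (1/2, 3): F = (-22.2500, 12.0000).
Jacobian J = [[-6·s·t + 8·s - 4·t^2 - 2·t, -3·s^2 - 8·s·t - 2·s], [3·t^2 - 1, 6·s·t - 1]].
At the point, J = [[-47.0000, -13.7500], [26.0000, 8.0000]] (det J = -18.5000).
Solving J·Δ = −F gives Δ = (-0.7027, 0.7838).
Then the next iterate is (s, t)₁ = (-0.2027, 3.7838).

(-0.2027, 3.7838)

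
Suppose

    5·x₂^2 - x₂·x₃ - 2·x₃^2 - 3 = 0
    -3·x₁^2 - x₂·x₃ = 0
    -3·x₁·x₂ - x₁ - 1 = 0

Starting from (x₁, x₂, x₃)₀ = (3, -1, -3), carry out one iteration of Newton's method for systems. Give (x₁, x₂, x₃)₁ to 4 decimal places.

At (3, -1, -3): F = (-19.0000, -30.0000, 5.0000).
Jacobian J = [[0, 10·x₂ - x₃, -x₂ - 4·x₃], [-6·x₁, -x₃, -x₂], [-3·x₂ - 1, -3·x₁, 0]].
At the point, J = [[0.0000, -7.0000, 13.0000], [-18.0000, 3.0000, 1.0000], [2.0000, -9.0000, 0.0000]] (det J = 2014.0000).
Solving J·Δ = −F gives Δ = (-1.5437, 0.2125, 1.5760).
Then the next iterate is (x₁, x₂, x₃)₁ = (1.4563, -0.7875, -1.4240).

(1.4563, -0.7875, -1.4240)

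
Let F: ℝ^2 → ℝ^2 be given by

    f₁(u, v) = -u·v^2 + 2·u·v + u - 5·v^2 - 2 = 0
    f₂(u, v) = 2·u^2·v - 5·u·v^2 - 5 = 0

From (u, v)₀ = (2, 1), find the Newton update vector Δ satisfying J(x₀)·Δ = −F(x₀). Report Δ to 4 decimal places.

At (2, 1): F = (-3.0000, -7.0000).
Jacobian J = [[-v^2 + 2·v + 1, -2·u·v + 2·u - 10·v], [4·u·v - 5·v^2, 2·u^2 - 10·u·v]].
At the point, J = [[2.0000, -10.0000], [3.0000, -12.0000]] (det J = 6.0000).
Solving J·Δ = −F gives Δ = (5.6667, 0.8333).

(5.6667, 0.8333)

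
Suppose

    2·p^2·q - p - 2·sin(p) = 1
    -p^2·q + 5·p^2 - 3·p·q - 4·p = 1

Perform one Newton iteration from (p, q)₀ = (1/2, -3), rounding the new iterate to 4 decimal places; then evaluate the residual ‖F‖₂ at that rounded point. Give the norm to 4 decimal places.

At (1/2, -3): F = (-3.958851, 3.5000).
Jacobian J = [[4·p·q - 2·cos(p) - 1, 2·p^2], [-2·p·q + 10·p - 3·q - 4, -p^2 - 3·p]].
At the point, J = [[-8.755165, 0.5000], [13.0000, -1.7500]] (det J = 8.821539).
Solving J·Δ = −F gives Δ = (-0.5870, -2.3604).
Then the next iterate is (p, q)₁ = (-0.0870, -5.3604).
Re-evaluating at (-0.0870, -5.3604): F = (-0.820365, -1.972647), so ‖F‖₂ = 2.1364.

2.1364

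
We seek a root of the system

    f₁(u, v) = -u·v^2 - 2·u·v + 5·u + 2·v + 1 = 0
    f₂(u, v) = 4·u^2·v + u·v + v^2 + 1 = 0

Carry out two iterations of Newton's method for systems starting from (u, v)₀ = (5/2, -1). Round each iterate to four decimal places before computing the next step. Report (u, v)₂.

(1.2366, -3.3940)

At (5/2, -1): F = (14.0000, -25.5000).
Jacobian J = [[-v^2 - 2·v + 5, -2·u·v - 2·u + 2], [8·u·v + v, 4·u^2 + u + 2·v]].
At the point, J = [[6.0000, 2.0000], [-21.0000, 25.5000]] (det J = 195.0000).
Solving J·Δ = −F gives Δ = (-2.0923, -0.7231).
Then the next iterate is (u, v)₁ = (0.4077, -1.7231).
Round to (0.4077, -1.7231) and repeat: F = (-0.213176, 2.120916), J = [[5.477126, 2.589616], [-7.343163, -2.373623]].
Δ = (0.8289, -1.6709), so (u, v)₂ = (1.2366, -3.3940).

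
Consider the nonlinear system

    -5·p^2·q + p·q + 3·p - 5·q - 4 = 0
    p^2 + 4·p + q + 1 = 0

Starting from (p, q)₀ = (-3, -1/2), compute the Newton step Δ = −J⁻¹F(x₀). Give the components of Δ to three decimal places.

At (-3, -1/2): F = (13.500, -2.500).
Jacobian J = [[-10·p·q + q + 3, -5·p^2 + p - 5], [2·p + 4, 1]].
At the point, J = [[-12.500, -53.000], [-2.000, 1.000]] (det J = -118.500).
Solving J·Δ = −F gives Δ = (-1.004, 0.492).

(-1.004, 0.492)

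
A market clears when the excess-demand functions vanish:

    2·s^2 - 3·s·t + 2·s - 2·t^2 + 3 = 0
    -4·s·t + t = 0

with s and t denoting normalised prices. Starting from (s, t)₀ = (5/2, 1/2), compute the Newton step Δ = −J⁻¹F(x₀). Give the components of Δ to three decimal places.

(-1.665, -0.130)

At (5/2, 1/2): F = (16.250, -4.500).
Jacobian J = [[4·s - 3·t + 2, -3·s - 4·t], [-4·t, -4·s + 1]].
At the point, J = [[10.500, -9.500], [-2.000, -9.000]] (det J = -113.500).
Solving J·Δ = −F gives Δ = (-1.665, -0.130).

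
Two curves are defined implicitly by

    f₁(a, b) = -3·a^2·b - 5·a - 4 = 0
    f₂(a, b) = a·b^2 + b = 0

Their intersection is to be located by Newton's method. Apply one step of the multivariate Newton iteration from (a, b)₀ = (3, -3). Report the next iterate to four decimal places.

(2.3119, -1.9525)

At (3, -3): F = (62.0000, 24.0000).
Jacobian J = [[-6·a·b - 5, -3·a^2], [b^2, 2·a·b + 1]].
At the point, J = [[49.0000, -27.0000], [9.0000, -17.0000]] (det J = -590.0000).
Solving J·Δ = −F gives Δ = (-0.6881, 1.0475).
Then the next iterate is (a, b)₁ = (2.3119, -1.9525).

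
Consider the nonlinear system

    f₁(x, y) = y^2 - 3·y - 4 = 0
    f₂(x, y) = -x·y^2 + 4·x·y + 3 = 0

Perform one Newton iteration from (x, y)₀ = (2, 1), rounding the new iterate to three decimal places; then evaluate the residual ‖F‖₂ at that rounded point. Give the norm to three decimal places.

At (2, 1): F = (-6.000, 9.000).
Jacobian J = [[0, 2·y - 3], [-y^2 + 4·y, -2·x·y + 4·x]].
At the point, J = [[0.000, -1.000], [3.000, 4.000]] (det J = 3.000).
Solving J·Δ = −F gives Δ = (5.000, -6.000).
Then the next iterate is (x, y)₁ = (7.000, -5.000).
Re-evaluating at (7.000, -5.000): F = (36.000, -312.000), so ‖F‖₂ = 314.070.

314.070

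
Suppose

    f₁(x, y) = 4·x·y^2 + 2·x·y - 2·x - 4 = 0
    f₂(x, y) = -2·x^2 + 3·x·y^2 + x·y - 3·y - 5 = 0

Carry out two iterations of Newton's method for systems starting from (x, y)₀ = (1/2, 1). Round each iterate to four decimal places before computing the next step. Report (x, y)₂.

At (1/2, 1): F = (-2.0000, -6.5000).
Jacobian J = [[4·y^2 + 2·y - 2, 8·x·y + 2·x], [-4·x + 3·y^2 + y, 6·x·y + x - 3]].
At the point, J = [[4.0000, 5.0000], [2.0000, 0.5000]] (det J = -8.0000).
Solving J·Δ = −F gives Δ = (3.9375, -2.7500).
Then the next iterate is (x, y)₁ = (4.4375, -1.7500).
Round to (4.4375, -1.7500) and repeat: F = (25.953125, -6.128906), J = [[6.7500, -53.2500], [-10.3125, -45.156250]].
Δ = (-1.7546, 0.2650), so (x, y)₂ = (2.6829, -1.4850).

(2.6829, -1.4850)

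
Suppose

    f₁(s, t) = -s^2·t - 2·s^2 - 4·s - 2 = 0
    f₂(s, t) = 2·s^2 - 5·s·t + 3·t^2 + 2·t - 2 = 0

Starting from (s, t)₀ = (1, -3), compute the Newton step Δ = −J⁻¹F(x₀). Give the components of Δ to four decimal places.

(-2.3115, -0.3770)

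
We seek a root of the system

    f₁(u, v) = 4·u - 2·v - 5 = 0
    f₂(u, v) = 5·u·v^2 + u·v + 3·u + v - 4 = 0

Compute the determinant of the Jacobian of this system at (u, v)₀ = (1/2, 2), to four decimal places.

J = [[4, -2], [5·v^2 + v + 3, 10·u·v + u + 1]].
At the point, J = [[4.0000, -2.0000], [25.0000, 11.5000]].
det J = 96.0000.

96.0000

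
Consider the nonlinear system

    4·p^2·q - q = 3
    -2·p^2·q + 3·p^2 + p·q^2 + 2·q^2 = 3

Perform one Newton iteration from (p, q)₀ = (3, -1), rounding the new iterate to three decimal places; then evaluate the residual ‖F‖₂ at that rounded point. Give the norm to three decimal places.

16.198

At (3, -1): F = (-38.000, 47.000).
Jacobian J = [[8·p·q, 4·p^2 - 1], [-4·p·q + 6·p + q^2, -2·p^2 + 2·p·q + 4·q]].
At the point, J = [[-24.000, 35.000], [31.000, -28.000]] (det J = -413.000).
Solving J·Δ = −F gives Δ = (-1.407, 0.121).
Then the next iterate is (p, q)₁ = (1.593, -0.879).
Re-evaluating at (1.593, -0.879): F = (-11.04337, 11.85023), so ‖F‖₂ = 16.198.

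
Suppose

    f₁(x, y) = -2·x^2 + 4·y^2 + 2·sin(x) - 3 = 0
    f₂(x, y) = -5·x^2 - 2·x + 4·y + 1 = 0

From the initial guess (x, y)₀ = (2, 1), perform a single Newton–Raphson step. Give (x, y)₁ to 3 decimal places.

(1.067, 0.617)

At (2, 1): F = (-5.18141, -19.000).
Jacobian J = [[-4·x + 2·cos(x), 8·y], [-10·x - 2, 4]].
At the point, J = [[-8.83229, 8.000], [-22.000, 4.000]] (det J = 140.67083).
Solving J·Δ = −F gives Δ = (-0.933, -0.383).
Then the next iterate is (x, y)₁ = (1.067, 0.617).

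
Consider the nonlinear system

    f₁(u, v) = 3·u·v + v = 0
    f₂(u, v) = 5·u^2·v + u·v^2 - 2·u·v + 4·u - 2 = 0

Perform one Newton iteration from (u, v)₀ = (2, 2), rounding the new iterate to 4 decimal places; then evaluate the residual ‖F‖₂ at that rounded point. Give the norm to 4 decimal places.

At (2, 2): F = (14.0000, 46.0000).
Jacobian J = [[3·v, 3·u + 1], [10·u·v + v^2 - 2·v + 4, 5·u^2 + 2·u·v - 2·u]].
At the point, J = [[6.0000, 7.0000], [44.0000, 24.0000]] (det J = -164.0000).
Solving J·Δ = −F gives Δ = (0.0854, -2.0732).
Then the next iterate is (u, v)₁ = (2.0854, -0.0732).
Re-evaluating at (2.0854, -0.0732): F = (-0.531154, 5.066382), so ‖F‖₂ = 5.0941.

5.0941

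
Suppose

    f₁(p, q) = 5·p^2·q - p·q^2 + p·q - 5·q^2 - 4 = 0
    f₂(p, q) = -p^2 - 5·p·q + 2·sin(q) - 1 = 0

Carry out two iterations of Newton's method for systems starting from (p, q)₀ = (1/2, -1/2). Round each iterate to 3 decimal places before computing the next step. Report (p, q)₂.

At (1/2, -1/2): F = (-6.250, -0.95885).
Jacobian J = [[10·p·q - q^2 + q, 5·p^2 - 2·p·q + p - 10·q], [-2·p - 5·q, -5·p + 2·cos(q)]].
At the point, J = [[-3.250, 7.250], [1.500, -0.74483]] (det J = -8.45429).
Solving J·Δ = −F gives Δ = (1.373, 1.478).
Then the next iterate is (p, q)₁ = (1.873, 0.978).
Round to (1.873, 0.978) and repeat: F = (8.41263, -12.00834), J = [[18.33946, 5.97006], [-8.636, -8.24764]].
Δ = (0.023, -1.480), so (p, q)₂ = (1.896, -0.502).

(1.896, -0.502)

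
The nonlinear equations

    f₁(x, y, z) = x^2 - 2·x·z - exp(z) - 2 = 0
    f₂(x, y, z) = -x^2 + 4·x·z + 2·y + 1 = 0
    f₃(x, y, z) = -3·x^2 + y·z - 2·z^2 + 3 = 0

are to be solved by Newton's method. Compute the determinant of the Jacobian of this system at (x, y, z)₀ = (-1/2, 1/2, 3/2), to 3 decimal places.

J = [[2·x - 2·z, 0, -2·x - exp(z)], [-2·x + 4·z, 2, 4·x], [-6·x, z, y - 4·z]].
At the point, J = [[-4.000, 0.000, -3.48169], [7.000, 2.000, -2.000], [3.000, 1.500, -5.500]].
det J = 16.332.

16.332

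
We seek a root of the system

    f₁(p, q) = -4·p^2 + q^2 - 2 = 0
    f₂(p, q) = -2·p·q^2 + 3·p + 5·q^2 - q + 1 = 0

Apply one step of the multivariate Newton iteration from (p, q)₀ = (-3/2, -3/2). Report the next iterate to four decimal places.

(-0.6240, -0.9126)

At (-3/2, -3/2): F = (-8.7500, 16.0000).
Jacobian J = [[-8·p, 2·q], [-2·q^2 + 3, -4·p·q + 10·q - 1]].
At the point, J = [[12.0000, -3.0000], [-1.5000, -25.0000]] (det J = -304.5000).
Solving J·Δ = −F gives Δ = (0.8760, 0.5874).
Then the next iterate is (p, q)₁ = (-0.6240, -0.9126).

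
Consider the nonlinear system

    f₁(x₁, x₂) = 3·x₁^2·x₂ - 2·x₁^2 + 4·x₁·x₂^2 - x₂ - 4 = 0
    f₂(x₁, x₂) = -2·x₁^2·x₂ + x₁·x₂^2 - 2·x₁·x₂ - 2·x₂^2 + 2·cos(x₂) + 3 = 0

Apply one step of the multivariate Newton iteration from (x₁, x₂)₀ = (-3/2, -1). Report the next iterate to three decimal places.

At (-3/2, -1): F = (-20.250, 2.08060).
Jacobian J = [[6·x₁·x₂ - 4·x₁ + 4·x₂^2, 3·x₁^2 + 8·x₁·x₂ - 1], [-4·x₁·x₂ + x₂^2 - 2·x₂, -2·x₁^2 + 2·x₁·x₂ - 2·x₁ - 4·x₂ - 2·sin(x₂)]].
At the point, J = [[19.000, 17.750], [-3.000, 7.18294]] (det J = 189.72590).
Solving J·Δ = −F gives Δ = (0.961, 0.112).
Then the next iterate is (x₁, x₂)₁ = (-0.539, -0.888).

(-0.539, -0.888)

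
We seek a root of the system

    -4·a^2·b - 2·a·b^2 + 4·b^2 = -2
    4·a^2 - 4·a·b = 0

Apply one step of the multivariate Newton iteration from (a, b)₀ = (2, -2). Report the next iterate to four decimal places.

(0.7500, -1.7500)

At (2, -2): F = (34.0000, 32.0000).
Jacobian J = [[-8·a·b - 2·b^2, -4·a^2 - 4·a·b + 8·b], [8·a - 4·b, -4·a]].
At the point, J = [[24.0000, -16.0000], [24.0000, -8.0000]] (det J = 192.0000).
Solving J·Δ = −F gives Δ = (-1.2500, 0.2500).
Then the next iterate is (a, b)₁ = (0.7500, -1.7500).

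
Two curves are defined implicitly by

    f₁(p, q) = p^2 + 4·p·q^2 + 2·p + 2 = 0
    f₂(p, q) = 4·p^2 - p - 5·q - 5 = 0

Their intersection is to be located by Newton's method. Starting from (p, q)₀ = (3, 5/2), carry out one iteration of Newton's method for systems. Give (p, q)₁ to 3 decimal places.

At (3, 5/2): F = (92.000, 15.500).
Jacobian J = [[2·p + 4·q^2 + 2, 8·p·q], [8·p - 1, -5]].
At the point, J = [[33.000, 60.000], [23.000, -5.000]] (det J = -1545.000).
Solving J·Δ = −F gives Δ = (-0.900, -1.039).
Then the next iterate is (p, q)₁ = (2.100, 1.461).

(2.100, 1.461)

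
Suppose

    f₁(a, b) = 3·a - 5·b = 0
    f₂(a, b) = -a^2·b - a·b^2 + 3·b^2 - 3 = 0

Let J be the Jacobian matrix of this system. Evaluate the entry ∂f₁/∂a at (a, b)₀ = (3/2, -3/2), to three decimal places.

3.000

∂f₁/∂a = 3.
At (3/2, -3/2) this is 3.000.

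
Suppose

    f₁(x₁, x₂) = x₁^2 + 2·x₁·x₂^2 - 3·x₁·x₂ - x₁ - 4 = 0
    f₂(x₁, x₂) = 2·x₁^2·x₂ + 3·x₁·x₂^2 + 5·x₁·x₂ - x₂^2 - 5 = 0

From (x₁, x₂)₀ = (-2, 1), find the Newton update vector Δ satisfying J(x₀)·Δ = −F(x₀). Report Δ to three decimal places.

At (-2, 1): F = (4.000, -14.000).
Jacobian J = [[2·x₁ + 2·x₂^2 - 3·x₂ - 1, 4·x₁·x₂ - 3·x₁], [4·x₁·x₂ + 3·x₂^2 + 5·x₂, 2·x₁^2 + 6·x₁·x₂ + 5·x₁ - 2·x₂]].
At the point, J = [[-6.000, -2.000], [0.000, -16.000]] (det J = 96.000).
Solving J·Δ = −F gives Δ = (0.958, -0.875).

(0.958, -0.875)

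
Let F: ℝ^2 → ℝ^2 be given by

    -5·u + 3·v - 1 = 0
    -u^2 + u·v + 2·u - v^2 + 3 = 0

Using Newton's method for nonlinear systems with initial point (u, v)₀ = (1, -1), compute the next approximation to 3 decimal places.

(-1.750, -2.583)

At (1, -1): F = (-9.000, 2.000).
Jacobian J = [[-5, 3], [-2·u + v + 2, u - 2·v]].
At the point, J = [[-5.000, 3.000], [-1.000, 3.000]] (det J = -12.000).
Solving J·Δ = −F gives Δ = (-2.750, -1.583).
Then the next iterate is (u, v)₁ = (-1.750, -2.583).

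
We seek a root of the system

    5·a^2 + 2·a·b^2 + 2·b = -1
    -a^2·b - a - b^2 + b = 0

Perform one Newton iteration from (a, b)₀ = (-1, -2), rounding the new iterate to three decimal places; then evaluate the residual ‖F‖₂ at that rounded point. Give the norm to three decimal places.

At (-1, -2): F = (-6.000, -3.000).
Jacobian J = [[10·a + 2·b^2, 4·a·b + 2], [-2·a·b - 1, -a^2 - 2·b + 1]].
At the point, J = [[-2.000, 10.000], [-5.000, 4.000]] (det J = 42.000).
Solving J·Δ = −F gives Δ = (-0.143, 0.571).
Then the next iterate is (a, b)₁ = (-1.143, -1.429).
Re-evaluating at (-1.143, -1.429): F = (0.00614, -0.46113), so ‖F‖₂ = 0.461.

0.461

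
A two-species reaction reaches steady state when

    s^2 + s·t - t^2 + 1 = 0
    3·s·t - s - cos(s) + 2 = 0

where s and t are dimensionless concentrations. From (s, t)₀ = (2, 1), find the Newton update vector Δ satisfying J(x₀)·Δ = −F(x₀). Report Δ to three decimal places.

At (2, 1): F = (6.000, 6.41615).
Jacobian J = [[2·s + t, s - 2·t], [3·t + sin(s) - 1, 3·s]].
At the point, J = [[5.000, 0.000], [2.90930, 6.000]] (det J = 30.000).
Solving J·Δ = −F gives Δ = (-1.200, -0.487).

(-1.200, -0.487)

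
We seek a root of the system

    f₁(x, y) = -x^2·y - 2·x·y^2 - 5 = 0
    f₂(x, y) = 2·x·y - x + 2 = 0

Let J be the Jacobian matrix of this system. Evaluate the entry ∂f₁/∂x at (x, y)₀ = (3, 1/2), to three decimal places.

-3.500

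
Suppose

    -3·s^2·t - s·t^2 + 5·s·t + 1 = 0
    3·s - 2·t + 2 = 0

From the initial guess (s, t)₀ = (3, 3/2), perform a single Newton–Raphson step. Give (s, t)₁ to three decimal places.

(0.977, 2.465)

At (3, 3/2): F = (-23.750, 8.000).
Jacobian J = [[-6·s·t - t^2 + 5·t, -3·s^2 - 2·s·t + 5·s], [3, -2]].
At the point, J = [[-21.750, -21.000], [3.000, -2.000]] (det J = 106.500).
Solving J·Δ = −F gives Δ = (-2.023, 0.965).
Then the next iterate is (s, t)₁ = (0.977, 2.465).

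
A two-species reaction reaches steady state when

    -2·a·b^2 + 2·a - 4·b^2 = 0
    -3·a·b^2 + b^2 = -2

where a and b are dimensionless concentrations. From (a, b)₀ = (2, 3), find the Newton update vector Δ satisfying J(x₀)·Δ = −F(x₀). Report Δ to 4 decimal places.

(-0.0294, -1.4069)

At (2, 3): F = (-68.0000, -43.0000).
Jacobian J = [[-2·b^2 + 2, -4·a·b - 8·b], [-3·b^2, -6·a·b + 2·b]].
At the point, J = [[-16.0000, -48.0000], [-27.0000, -30.0000]] (det J = -816.0000).
Solving J·Δ = −F gives Δ = (-0.0294, -1.4069).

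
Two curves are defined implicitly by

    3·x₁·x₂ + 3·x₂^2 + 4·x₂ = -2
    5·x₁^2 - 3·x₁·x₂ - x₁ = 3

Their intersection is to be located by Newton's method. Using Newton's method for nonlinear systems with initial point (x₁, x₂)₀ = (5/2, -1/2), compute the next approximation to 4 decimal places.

(1.3893, -0.3431)

At (5/2, -1/2): F = (-3.0000, 29.5000).
Jacobian J = [[3·x₂, 3·x₁ + 6·x₂ + 4], [10·x₁ - 3·x₂ - 1, -3·x₁]].
At the point, J = [[-1.5000, 8.5000], [25.5000, -7.5000]] (det J = -205.5000).
Solving J·Δ = −F gives Δ = (-1.1107, 0.1569).
Then the next iterate is (x₁, x₂)₁ = (1.3893, -0.3431).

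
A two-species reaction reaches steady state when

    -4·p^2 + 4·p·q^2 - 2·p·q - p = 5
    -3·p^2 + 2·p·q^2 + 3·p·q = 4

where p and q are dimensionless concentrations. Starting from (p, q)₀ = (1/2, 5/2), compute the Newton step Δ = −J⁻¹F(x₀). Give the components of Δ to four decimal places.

(-0.4414, 0.3468)

At (1/2, 5/2): F = (3.5000, 5.2500).
Jacobian J = [[-8·p + 4·q^2 - 2·q - 1, 8·p·q - 2·p], [-6·p + 2·q^2 + 3·q, 4·p·q + 3·p]].
At the point, J = [[15.0000, 9.0000], [17.0000, 6.5000]] (det J = -55.5000).
Solving J·Δ = −F gives Δ = (-0.4414, 0.3468).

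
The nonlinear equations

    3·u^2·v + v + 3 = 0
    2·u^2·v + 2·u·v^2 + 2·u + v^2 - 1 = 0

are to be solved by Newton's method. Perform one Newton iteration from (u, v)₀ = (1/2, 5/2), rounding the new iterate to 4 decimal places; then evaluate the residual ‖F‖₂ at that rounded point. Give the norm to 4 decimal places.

11.9432

At (1/2, 5/2): F = (7.3750, 13.7500).
Jacobian J = [[6·u·v, 3·u^2 + 1], [4·u·v + 2·v^2 + 2, 2·u^2 + 4·u·v + 2·v]].
At the point, J = [[7.5000, 1.7500], [19.5000, 10.5000]] (det J = 44.6250).
Solving J·Δ = −F gives Δ = (-1.1961, 0.9118).
Then the next iterate is (u, v)₁ = (-0.6961, 3.4118).
Re-evaluating at (-0.6961, 3.4118): F = (11.371416, -3.651146), so ‖F‖₂ = 11.9432.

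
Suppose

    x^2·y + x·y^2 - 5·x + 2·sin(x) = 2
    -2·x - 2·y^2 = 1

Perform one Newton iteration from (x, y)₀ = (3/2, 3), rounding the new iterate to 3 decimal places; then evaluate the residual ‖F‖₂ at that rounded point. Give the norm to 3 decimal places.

8.534

At (3/2, 3): F = (12.74499, -22.000).
Jacobian J = [[2·x·y + y^2 + 2·cos(x) - 5, x^2 + 2·x·y], [-2, -4·y]].
At the point, J = [[13.14147, 11.250], [-2.000, -12.000]] (det J = -135.19769).
Solving J·Δ = −F gives Δ = (0.699, -1.950).
Then the next iterate is (x, y)₁ = (2.199, 1.050).
Re-evaluating at (2.199, 1.050): F = (-3.87505, -7.603), so ‖F‖₂ = 8.534.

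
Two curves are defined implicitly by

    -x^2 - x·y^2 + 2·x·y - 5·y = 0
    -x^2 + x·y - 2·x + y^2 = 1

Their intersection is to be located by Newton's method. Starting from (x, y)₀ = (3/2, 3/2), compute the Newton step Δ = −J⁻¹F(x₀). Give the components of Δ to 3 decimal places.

(-1.527, -0.798)

At (3/2, 3/2): F = (-8.625, -1.750).
Jacobian J = [[-2·x - y^2 + 2·y, -2·x·y + 2·x - 5], [-2·x + y - 2, x + 2·y]].
At the point, J = [[-2.250, -6.500], [-3.500, 4.500]] (det J = -32.875).
Solving J·Δ = −F gives Δ = (-1.527, -0.798).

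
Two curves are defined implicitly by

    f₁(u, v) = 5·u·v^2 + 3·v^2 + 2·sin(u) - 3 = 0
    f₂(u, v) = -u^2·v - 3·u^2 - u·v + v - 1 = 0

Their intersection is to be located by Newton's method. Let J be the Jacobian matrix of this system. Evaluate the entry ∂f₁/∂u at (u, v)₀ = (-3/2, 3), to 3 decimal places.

∂f₁/∂u = 5·v^2 + 2·cos(u).
At (-3/2, 3) this is 45.141.

45.141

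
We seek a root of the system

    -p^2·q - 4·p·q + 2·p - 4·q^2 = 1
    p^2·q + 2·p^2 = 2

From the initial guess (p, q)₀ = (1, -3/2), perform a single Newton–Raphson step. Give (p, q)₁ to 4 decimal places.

(-1.5000, 2.5000)

At (1, -3/2): F = (-0.5000, -1.5000).
Jacobian J = [[-2·p·q - 4·q + 2, -p^2 - 4·p - 8·q], [2·p·q + 4·p, p^2]].
At the point, J = [[11.0000, 7.0000], [1.0000, 1.0000]] (det J = 4.0000).
Solving J·Δ = −F gives Δ = (-2.5000, 4.0000).
Then the next iterate is (p, q)₁ = (-1.5000, 2.5000).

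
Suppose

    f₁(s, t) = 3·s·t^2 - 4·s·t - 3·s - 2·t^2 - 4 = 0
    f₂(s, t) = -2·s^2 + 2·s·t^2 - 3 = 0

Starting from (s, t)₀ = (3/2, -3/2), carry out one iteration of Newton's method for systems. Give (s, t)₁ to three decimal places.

(0.896, -1.483)

At (3/2, -3/2): F = (6.125, -0.750).
Jacobian J = [[3·t^2 - 4·t - 3, 6·s·t - 4·s - 4·t], [-4·s + 2·t^2, 4·s·t]].
At the point, J = [[9.750, -13.500], [-1.500, -9.000]] (det J = -108.000).
Solving J·Δ = −F gives Δ = (-0.604, 0.017).
Then the next iterate is (s, t)₁ = (0.896, -1.483).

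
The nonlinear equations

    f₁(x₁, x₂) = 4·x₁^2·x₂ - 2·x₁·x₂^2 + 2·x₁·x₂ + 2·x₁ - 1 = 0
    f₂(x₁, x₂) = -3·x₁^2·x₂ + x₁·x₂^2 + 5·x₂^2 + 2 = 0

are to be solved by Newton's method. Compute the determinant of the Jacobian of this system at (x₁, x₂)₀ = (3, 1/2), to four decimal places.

39.5000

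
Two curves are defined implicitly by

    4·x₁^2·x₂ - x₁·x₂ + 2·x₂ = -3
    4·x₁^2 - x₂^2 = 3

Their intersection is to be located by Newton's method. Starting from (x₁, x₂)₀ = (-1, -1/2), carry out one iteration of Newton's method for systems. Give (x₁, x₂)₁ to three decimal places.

At (-1, -1/2): F = (-0.500, 0.750).
Jacobian J = [[8·x₁·x₂ - x₂, 4·x₁^2 - x₁ + 2], [8·x₁, -2·x₂]].
At the point, J = [[4.500, 7.000], [-8.000, 1.000]] (det J = 60.500).
Solving J·Δ = −F gives Δ = (0.095, 0.010).
Then the next iterate is (x₁, x₂)₁ = (-0.905, -0.490).

(-0.905, -0.490)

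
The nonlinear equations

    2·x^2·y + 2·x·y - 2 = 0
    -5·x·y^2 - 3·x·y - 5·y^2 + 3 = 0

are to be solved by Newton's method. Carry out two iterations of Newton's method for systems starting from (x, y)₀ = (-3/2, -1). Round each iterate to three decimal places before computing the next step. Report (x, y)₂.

(-1.817, 0.507)

At (-3/2, -1): F = (-3.500, 1.000).
Jacobian J = [[4·x·y + 2·y, 2·x^2 + 2·x], [-5·y^2 - 3·y, -10·x·y - 3·x - 10·y]].
At the point, J = [[4.000, 1.500], [-2.000, -0.500]] (det J = 1.000).
Solving J·Δ = −F gives Δ = (-0.250, 3.000).
Then the next iterate is (x, y)₁ = (-1.750, 2.000).
Round to (-1.750, 2.000) and repeat: F = (3.250, 28.500), J = [[-10.000, 2.625], [-26.000, 20.250]].
Δ = (-0.067, -1.493), so (x, y)₂ = (-1.817, 0.507).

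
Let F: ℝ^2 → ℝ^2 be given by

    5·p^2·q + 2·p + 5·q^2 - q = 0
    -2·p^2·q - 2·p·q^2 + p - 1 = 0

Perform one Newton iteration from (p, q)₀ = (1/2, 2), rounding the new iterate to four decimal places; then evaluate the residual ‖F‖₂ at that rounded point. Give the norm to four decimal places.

At (1/2, 2): F = (21.5000, -5.5000).
Jacobian J = [[10·p·q + 2, 5·p^2 + 10·q - 1], [-4·p·q - 2·q^2 + 1, -2·p^2 - 4·p·q]].
At the point, J = [[12.0000, 20.2500], [-11.0000, -4.5000]] (det J = 168.7500).
Solving J·Δ = −F gives Δ = (-0.0867, -1.0104).
Then the next iterate is (p, q)₁ = (0.4133, 0.9896).
Re-evaluating at (0.4133, 0.9896): F = (5.578743, -1.734277), so ‖F‖₂ = 5.8421.

5.8421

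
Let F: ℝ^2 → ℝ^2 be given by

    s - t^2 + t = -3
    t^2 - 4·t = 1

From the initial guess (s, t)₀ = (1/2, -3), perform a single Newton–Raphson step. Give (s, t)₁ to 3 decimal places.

At (1/2, -3): F = (-8.500, 20.000).
Jacobian J = [[1, -2·t + 1], [0, 2·t - 4]].
At the point, J = [[1.000, 7.000], [0.000, -10.000]] (det J = -10.000).
Solving J·Δ = −F gives Δ = (-5.500, 2.000).
Then the next iterate is (s, t)₁ = (-5.000, -1.000).

(-5.000, -1.000)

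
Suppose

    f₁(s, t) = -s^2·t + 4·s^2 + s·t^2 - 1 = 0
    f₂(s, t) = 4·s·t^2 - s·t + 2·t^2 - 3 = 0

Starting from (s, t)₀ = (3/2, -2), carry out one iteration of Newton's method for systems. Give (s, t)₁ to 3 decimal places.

(0.895, -1.370)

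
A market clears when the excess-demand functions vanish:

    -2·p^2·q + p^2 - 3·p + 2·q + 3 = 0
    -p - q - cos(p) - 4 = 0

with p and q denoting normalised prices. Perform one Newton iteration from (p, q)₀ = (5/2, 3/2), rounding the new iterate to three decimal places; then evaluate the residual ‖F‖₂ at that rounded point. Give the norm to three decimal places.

1588.241

At (5/2, 3/2): F = (-14.000, -7.19886).
Jacobian J = [[-4·p·q + 2·p - 3, -2·p^2 + 2], [sin(p) - 1, -1]].
At the point, J = [[-13.000, -10.500], [-0.40153, -1.000]] (det J = 8.78396).
Solving J·Δ = −F gives Δ = (7.011, -10.014).
Then the next iterate is (p, q)₁ = (9.511, -8.514).
Re-evaluating at (9.511, -8.514): F = (1588.23603, -4.00071), so ‖F‖₂ = 1588.241.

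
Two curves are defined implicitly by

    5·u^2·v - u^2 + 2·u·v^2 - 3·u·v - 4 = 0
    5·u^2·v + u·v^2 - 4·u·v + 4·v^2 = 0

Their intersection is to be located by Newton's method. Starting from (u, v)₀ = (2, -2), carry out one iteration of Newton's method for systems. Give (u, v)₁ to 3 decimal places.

(1.211, -0.158)

At (2, -2): F = (-20.000, 0.000).
Jacobian J = [[10·u·v - 2·u + 2·v^2 - 3·v, 5·u^2 + 4·u·v - 3·u], [10·u·v + v^2 - 4·v, 5·u^2 + 2·u·v - 4·u + 8·v]].
At the point, J = [[-30.000, -2.000], [-28.000, -12.000]] (det J = 304.000).
Solving J·Δ = −F gives Δ = (-0.789, 1.842).
Then the next iterate is (u, v)₁ = (1.211, -0.158).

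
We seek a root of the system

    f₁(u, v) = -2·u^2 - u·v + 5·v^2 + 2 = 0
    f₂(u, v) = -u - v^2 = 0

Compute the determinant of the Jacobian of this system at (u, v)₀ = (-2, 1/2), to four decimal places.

-0.5000

J = [[-4·u - v, -u + 10·v], [-1, -2·v]].
At the point, J = [[7.5000, 7.0000], [-1.0000, -1.0000]].
det J = -0.5000.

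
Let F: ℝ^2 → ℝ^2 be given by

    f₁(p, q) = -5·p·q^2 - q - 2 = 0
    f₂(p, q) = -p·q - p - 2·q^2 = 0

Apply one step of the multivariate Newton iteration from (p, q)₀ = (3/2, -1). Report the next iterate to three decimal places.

At (3/2, -1): F = (-8.500, -2.000).
Jacobian J = [[-5·q^2, -10·p·q - 1], [-q - 1, -p - 4·q]].
At the point, J = [[-5.000, 14.000], [0.000, 2.500]] (det J = -12.500).
Solving J·Δ = −F gives Δ = (0.540, 0.800).
Then the next iterate is (p, q)₁ = (2.040, -0.200).

(2.040, -0.200)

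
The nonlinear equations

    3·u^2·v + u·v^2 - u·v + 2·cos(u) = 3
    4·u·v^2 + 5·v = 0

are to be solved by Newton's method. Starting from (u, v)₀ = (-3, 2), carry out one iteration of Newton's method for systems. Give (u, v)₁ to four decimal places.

At (-3, 2): F = (43.020015, -38.0000).
Jacobian J = [[6·u·v + v^2 - v - 2·sin(u), 3·u^2 + 2·u·v - u], [4·v^2, 8·u·v + 5]].
At the point, J = [[-33.717760, 18.0000], [16.0000, -43.0000]] (det J = 1161.863679).
Solving J·Δ = −F gives Δ = (1.0034, -0.5103).
Then the next iterate is (u, v)₁ = (-1.9966, 1.4897).

(-1.9966, 1.4897)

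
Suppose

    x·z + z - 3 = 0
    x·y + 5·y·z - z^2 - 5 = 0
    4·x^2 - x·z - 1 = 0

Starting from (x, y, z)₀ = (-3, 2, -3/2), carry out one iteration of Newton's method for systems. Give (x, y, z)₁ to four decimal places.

(-1.7677, -1.6000, -2.4242)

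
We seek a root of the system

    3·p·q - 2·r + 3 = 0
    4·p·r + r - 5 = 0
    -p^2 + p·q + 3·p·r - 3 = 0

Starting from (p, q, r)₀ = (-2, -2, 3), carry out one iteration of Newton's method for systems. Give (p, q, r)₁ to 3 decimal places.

(-0.914, -0.969, 1.148)

At (-2, -2, 3): F = (9.000, -26.000, -21.000).
Jacobian J = [[3·q, 3·p, -2], [4·r, 0, 4·p + 1], [-2·p + q + 3·r, p, 3·p]].
At the point, J = [[-6.000, -6.000, -2.000], [12.000, 0.000, -7.000], [11.000, -2.000, -6.000]] (det J = 162.000).
Solving J·Δ = −F gives Δ = (1.086, 1.031, -1.852).
Then the next iterate is (p, q, r)₁ = (-0.914, -0.969, 1.148).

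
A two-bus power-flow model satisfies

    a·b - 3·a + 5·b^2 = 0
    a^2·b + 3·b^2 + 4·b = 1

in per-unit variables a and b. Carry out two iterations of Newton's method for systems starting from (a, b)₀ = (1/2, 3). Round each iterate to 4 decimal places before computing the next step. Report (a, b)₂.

(-1.4613, 0.5242)

At (1/2, 3): F = (45.0000, 38.7500).
Jacobian J = [[b - 3, a + 10·b], [2·a·b, a^2 + 6·b + 4]].
At the point, J = [[0.0000, 30.5000], [3.0000, 22.2500]] (det J = -91.5000).
Solving J·Δ = −F gives Δ = (-1.9740, -1.4754).
Then the next iterate is (a, b)₁ = (-1.4740, 1.5246).
Round to (-1.4740, 1.5246) and repeat: F = (13.796765, 15.384077), J = [[-1.4754, 13.7720], [-4.494521, 15.320276]].
Δ = (0.0127, -1.0004), so (a, b)₂ = (-1.4613, 0.5242).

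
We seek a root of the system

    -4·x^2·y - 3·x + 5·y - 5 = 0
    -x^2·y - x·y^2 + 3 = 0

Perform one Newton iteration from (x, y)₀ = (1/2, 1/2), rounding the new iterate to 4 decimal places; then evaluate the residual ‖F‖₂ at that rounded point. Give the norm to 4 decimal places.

33.6286

At (1/2, 1/2): F = (-4.5000, 2.7500).
Jacobian J = [[-8·x·y - 3, -4·x^2 + 5], [-2·x·y - y^2, -x^2 - 2·x·y]].
At the point, J = [[-5.0000, 4.0000], [-0.7500, -0.7500]] (det J = 6.7500).
Solving J·Δ = −F gives Δ = (1.1296, 2.5370).
Then the next iterate is (x, y)₁ = (1.6296, 3.0370).
Re-evaluating at (1.6296, 3.0370): F = (-26.963982, -20.095448), so ‖F‖₂ = 33.6286.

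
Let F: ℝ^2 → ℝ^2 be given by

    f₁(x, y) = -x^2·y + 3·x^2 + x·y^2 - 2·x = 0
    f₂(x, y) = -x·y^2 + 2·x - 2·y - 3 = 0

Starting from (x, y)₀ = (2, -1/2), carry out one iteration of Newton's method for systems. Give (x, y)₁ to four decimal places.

At (2, -1/2): F = (10.5000, 1.5000).
Jacobian J = [[-2·x·y + 6·x + y^2 - 2, -x^2 + 2·x·y], [-y^2 + 2, -2·x·y - 2]].
At the point, J = [[12.2500, -6.0000], [1.7500, 0.0000]] (det J = 10.5000).
Solving J·Δ = −F gives Δ = (-0.8571, 0.0000).
Then the next iterate is (x, y)₁ = (1.1429, -0.5000).

(1.1429, -0.5000)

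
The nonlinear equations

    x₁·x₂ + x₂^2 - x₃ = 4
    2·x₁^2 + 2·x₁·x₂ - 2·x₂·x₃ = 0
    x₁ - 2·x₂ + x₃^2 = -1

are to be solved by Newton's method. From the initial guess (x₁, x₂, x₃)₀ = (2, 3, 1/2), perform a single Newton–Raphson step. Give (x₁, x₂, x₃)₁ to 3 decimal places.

At (2, 3, 1/2): F = (10.500, 17.000, -2.750).
Jacobian J = [[x₂, x₁ + 2·x₂, -1], [4·x₁ + 2·x₂, 2·x₁ - 2·x₃, -2·x₂], [1, -2, 2·x₃]].
At the point, J = [[3.000, 8.000, -1.000], [14.000, 3.000, -6.000], [1.000, -2.000, 1.000]] (det J = -156.000).
Solving J·Δ = −F gives Δ = (-0.466, -0.981, 1.255).
Then the next iterate is (x₁, x₂, x₃)₁ = (1.534, 2.019, 1.755).

(1.534, 2.019, 1.755)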